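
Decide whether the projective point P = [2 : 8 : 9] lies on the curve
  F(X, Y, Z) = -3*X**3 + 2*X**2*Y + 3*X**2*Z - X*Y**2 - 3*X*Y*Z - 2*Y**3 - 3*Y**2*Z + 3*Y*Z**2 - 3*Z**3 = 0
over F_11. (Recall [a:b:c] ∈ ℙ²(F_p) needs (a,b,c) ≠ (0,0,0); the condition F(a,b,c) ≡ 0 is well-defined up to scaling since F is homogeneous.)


F(2,8,9) ≡ 3 (mod 11); P is NOT on the curve.

Evaluate F(2, 8, 9) term-by-term (mod 11).
  -3*X**3 ↦ -3·8·1·1 = -24
  2*X**2*Y ↦ 2·4·8·1 = 64
  3*X**2*Z ↦ 3·4·1·9 = 108
  -X*Y**2 ↦ -1·2·64·1 = -128
  -3*X*Y*Z ↦ -3·2·8·9 = -432
  -2*Y**3 ↦ -2·1·512·1 = -1024
  -3*Y**2*Z ↦ -3·1·64·9 = -1728
  3*Y*Z**2 ↦ 3·1·8·81 = 1944
  -3*Z**3 ↦ -3·1·1·729 = -2187
Sum: F(2, 8, 9) = (-24) + (64) + (108) + (-128) + (-432) + (-1024) + (-1728) + (1944) + (-2187) = -3407.
Reducing mod 11: -3407 ≡ 3 (mod 11).
Since F(a, b, c) ≡ 3 ≠ 0 (mod 11), P does NOT lie on the curve.


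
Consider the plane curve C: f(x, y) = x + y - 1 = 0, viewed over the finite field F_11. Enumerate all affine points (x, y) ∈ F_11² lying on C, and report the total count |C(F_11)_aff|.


Affine F_11-points: {(0, 1), (1, 0), (2, 10), (3, 9), (4, 8), (5, 7), (6, 6), (7, 5), (8, 4), (9, 3), (10, 2)}; count = 11.

For each of the 121 pairs (x, y) ∈ F_11², evaluate f(x, y) mod 11. Record the zeros.
  x = 0: [0↦10, 1↦0, 2↦1, 3↦2, 4↦3, 5↦4, 6↦5, 7↦6, 8↦7, 9↦8, 10↦9]  zeros at y ∈ {1}
  x = 1: [0↦0, 1↦1, 2↦2, 3↦3, 4↦4, 5↦5, 6↦6, 7↦7, 8↦8, 9↦9, 10↦10]  zeros at y ∈ {0}
  x = 2: [0↦1, 1↦2, 2↦3, 3↦4, 4↦5, 5↦6, 6↦7, 7↦8, 8↦9, 9↦10, 10↦0]  zeros at y ∈ {10}
  x = 3: [0↦2, 1↦3, 2↦4, 3↦5, 4↦6, 5↦7, 6↦8, 7↦9, 8↦10, 9↦0, 10↦1]  zeros at y ∈ {9}
  x = 4: [0↦3, 1↦4, 2↦5, 3↦6, 4↦7, 5↦8, 6↦9, 7↦10, 8↦0, 9↦1, 10↦2]  zeros at y ∈ {8}
  x = 5: [0↦4, 1↦5, 2↦6, 3↦7, 4↦8, 5↦9, 6↦10, 7↦0, 8↦1, 9↦2, 10↦3]  zeros at y ∈ {7}
  x = 6: [0↦5, 1↦6, 2↦7, 3↦8, 4↦9, 5↦10, 6↦0, 7↦1, 8↦2, 9↦3, 10↦4]  zeros at y ∈ {6}
  x = 7: [0↦6, 1↦7, 2↦8, 3↦9, 4↦10, 5↦0, 6↦1, 7↦2, 8↦3, 9↦4, 10↦5]  zeros at y ∈ {5}
  x = 8: [0↦7, 1↦8, 2↦9, 3↦10, 4↦0, 5↦1, 6↦2, 7↦3, 8↦4, 9↦5, 10↦6]  zeros at y ∈ {4}
  x = 9: [0↦8, 1↦9, 2↦10, 3↦0, 4↦1, 5↦2, 6↦3, 7↦4, 8↦5, 9↦6, 10↦7]  zeros at y ∈ {3}
  x = 10: [0↦9, 1↦10, 2↦0, 3↦1, 4↦2, 5↦3, 6↦4, 7↦5, 8↦6, 9↦7, 10↦8]  zeros at y ∈ {2}
Collecting zeros: affine points = {(0, 1), (1, 0), (2, 10), (3, 9), (4, 8), (5, 7), (6, 6), (7, 5), (8, 4), (9, 3), (10, 2)}.
Total count |C(F_11)_aff| = 11.


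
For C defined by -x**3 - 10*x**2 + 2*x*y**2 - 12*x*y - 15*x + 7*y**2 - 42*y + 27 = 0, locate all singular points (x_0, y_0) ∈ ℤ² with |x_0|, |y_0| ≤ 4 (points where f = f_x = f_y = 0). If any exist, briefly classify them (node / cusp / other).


Singular points: {(-3, 3)}; classification: node.

Compute partial derivatives:
  f_x = -3*x**2 - 20*x + 2*y**2 - 12*y - 15.
  f_y = 4*x*y - 12*x + 14*y - 42.
Scan x_0 ∈ {−4, ..., 4}. For each x_0, f_y(x_0, y) is a polynomial in y; find its integer roots y ∈ {−4, ..., 4}, then test f_x and f at those candidates.
  x = -4: f_y(-4, y) = 6 - 2*y; vanishes at y ∈ {3}. (-4, 3): f_x = -1 ≠ 0.
  x = -3: f_y(-3, y) = 2*y - 6; vanishes at y ∈ {3}. (-3, 3): f_x = 0, f = 0 — SINGULAR.
  x = -2: f_y(-2, y) = 6*y - 18; vanishes at y ∈ {3}. (-2, 3): f_x = -5 ≠ 0.
  x = -1: f_y(-1, y) = 10*y - 30; vanishes at y ∈ {3}. (-1, 3): f_x = -16 ≠ 0.
  x = 0: f_y(0, y) = 14*y - 42; vanishes at y ∈ {3}. (0, 3): f_x = -33 ≠ 0.
  x = 1: f_y(1, y) = 18*y - 54; vanishes at y ∈ {3}. (1, 3): f_x = -56 ≠ 0.
  x = 2: f_y(2, y) = 22*y - 66; vanishes at y ∈ {3}. (2, 3): f_x = -85 ≠ 0.
  x = 3: f_y(3, y) = 26*y - 78; vanishes at y ∈ {3}. (3, 3): f_x = -120 ≠ 0.
  x = 4: f_y(4, y) = 30*y - 90; vanishes at y ∈ {3}. (4, 3): f_x = -161 ≠ 0.
Only singular point on the grid: (-3, 3).
Classify: substitute x = -3 + u, y = 3 + v and expand: f = -u**3 - u**2 + 2*u*v**2 + v**2.
No constant or linear terms (consistent with a singular point). Quadratic part: -u**2 + v**2. Cubic part: -u**3 + 2*u*v**2.
The quadratic part v**2 - u**2 = (v − u)(v + u) splits into two distinct linear factors, so there are two distinct tangent lines y − 3 = ±(x − -3) — this is a node (ordinary double point).
Classification: node.


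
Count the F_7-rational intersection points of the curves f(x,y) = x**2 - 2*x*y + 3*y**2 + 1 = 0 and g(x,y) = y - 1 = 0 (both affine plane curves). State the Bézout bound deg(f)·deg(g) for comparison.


Common zeros: {(3, 1), (6, 1)}; count = 2; Bézout bound = 2.

deg(f) = 2, deg(g) = 1, so Bézout bound = 2.
Scan x ∈ F_7. For each x, list the y ∈ F_7 with f(x, y) ≡ 0 and those with g(x, y) ≡ 0 (mod 7); the common zeros in that column are the intersection.
  x = 0: f ≡ 0 at y ∈ {3, 4}; g ≡ 0 at y ∈ {1}; common: ∅.
  x = 1: f ≡ 0 at y ∈ {4, 6}; g ≡ 0 at y ∈ {1}; common: ∅.
  x = 2: f ≡ 0 at y ∈ ∅; g ≡ 0 at y ∈ {1}; common: ∅.
  x = 3: f ≡ 0 at y ∈ {1}; g ≡ 0 at y ∈ {1}; common: {1}.
  x = 4: f ≡ 0 at y ∈ {6}; g ≡ 0 at y ∈ {1}; common: ∅.
  x = 5: f ≡ 0 at y ∈ ∅; g ≡ 0 at y ∈ {1}; common: ∅.
  x = 6: f ≡ 0 at y ∈ {1, 3}; g ≡ 0 at y ∈ {1}; common: {1}.
Collecting: common zeros = {(3, 1), (6, 1)}, so the count is 2.
Comparison with the Bézout bound: 2 ≤ 2 = deg(f)·deg(g), as expected for curves with no common component (the bound is attained).


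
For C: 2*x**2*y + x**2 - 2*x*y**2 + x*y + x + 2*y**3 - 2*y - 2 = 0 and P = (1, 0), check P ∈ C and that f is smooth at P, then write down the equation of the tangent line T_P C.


Tangent line at P: 3*x + y - 3 = 0.

Step 1: f(1, 0) = 0, so P lies on C.
Step 2: partial derivatives
  f_x(x, y) = 4*x*y + 2*x - 2*y**2 + y + 1, f_y(x, y) = 2*x**2 - 4*x*y + x + 6*y**2 - 2.
  f_x(P) = 3, f_y(P) = 1 (gradient nonzero, so P is smooth).
Step 3: tangent line at P: 3·(x − 1) + 1·(y − 0) = 0.
Expanding: 3*x + y - 3 = 0.


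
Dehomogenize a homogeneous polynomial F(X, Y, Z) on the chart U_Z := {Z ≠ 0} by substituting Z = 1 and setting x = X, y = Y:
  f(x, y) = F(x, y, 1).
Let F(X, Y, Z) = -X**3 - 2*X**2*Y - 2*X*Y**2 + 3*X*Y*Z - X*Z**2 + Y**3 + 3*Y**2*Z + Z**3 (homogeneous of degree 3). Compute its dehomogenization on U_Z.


f(x, y) = -x**3 - 2*x**2*y - 2*x*y**2 + 3*x*y - x + y**3 + 3*y**2 + 1

On U_Z we set Z = 1. Each monomial c·X^i·Y^j·Z^k in F becomes c·x^i·y^j·1^k = c·x^i·y^j.
Substituting Z = 1: F(X, Y, 1) = -x**3 - 2*x**2*y - 2*x*y**2 + 3*x*y - x + y**3 + 3*y**2 + 1.
Note: deg(f) ≤ deg(F) = 3; strict inequality happens when F is divisible by Z (lost terms).


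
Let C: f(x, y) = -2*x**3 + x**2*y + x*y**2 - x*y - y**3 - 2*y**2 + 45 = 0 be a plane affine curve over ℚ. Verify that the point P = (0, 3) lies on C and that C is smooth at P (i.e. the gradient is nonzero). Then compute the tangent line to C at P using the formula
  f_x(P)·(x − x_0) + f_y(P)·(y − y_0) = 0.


Tangent line at P: 6*x - 39*y + 117 = 0.

Step 1: f(0, 3) = 0, so P lies on C.
Step 2: partial derivatives
  f_x(x, y) = -6*x**2 + 2*x*y + y**2 - y, f_y(x, y) = x**2 + 2*x*y - x - 3*y**2 - 4*y.
  f_x(P) = 6, f_y(P) = -39 (gradient nonzero, so P is smooth).
Step 3: tangent line at P: 6·(x − 0) + -39·(y − 3) = 0.
Expanding: 6*x - 39*y + 117 = 0.


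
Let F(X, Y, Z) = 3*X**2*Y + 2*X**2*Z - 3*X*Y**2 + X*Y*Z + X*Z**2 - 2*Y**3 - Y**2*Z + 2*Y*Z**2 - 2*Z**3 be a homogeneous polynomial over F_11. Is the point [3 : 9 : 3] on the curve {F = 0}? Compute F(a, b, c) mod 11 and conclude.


F(3,9,3) ≡ 8 (mod 11); P is NOT on the curve.

Evaluate F(3, 9, 3) term-by-term (mod 11).
  3*X**2*Y ↦ 3·9·9·1 = 243
  2*X**2*Z ↦ 2·9·1·3 = 54
  -3*X*Y**2 ↦ -3·3·81·1 = -729
  X*Y*Z ↦ 1·3·9·3 = 81
  X*Z**2 ↦ 1·3·1·9 = 27
  -2*Y**3 ↦ -2·1·729·1 = -1458
  -Y**2*Z ↦ -1·1·81·3 = -243
  2*Y*Z**2 ↦ 2·1·9·9 = 162
  -2*Z**3 ↦ -2·1·1·27 = -54
Sum: F(3, 9, 3) = (243) + (54) + (-729) + (81) + (27) + (-1458) + (-243) + (162) + (-54) = -1917.
Reducing mod 11: -1917 ≡ 8 (mod 11).
Since F(a, b, c) ≡ 8 ≠ 0 (mod 11), P does NOT lie on the curve.


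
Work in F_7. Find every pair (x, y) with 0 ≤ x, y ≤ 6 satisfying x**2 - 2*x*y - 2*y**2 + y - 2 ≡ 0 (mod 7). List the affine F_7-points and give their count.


Affine F_7-points: {(1, 5), (2, 4), (2, 5), (3, 0), (3, 1), (4, 0), (6, 1), (6, 4)}; count = 8.

For each of the 49 pairs (x, y) ∈ F_7², evaluate f(x, y) mod 7. Record the zeros.
  x = 0: [0↦5, 1↦4, 2↦6, 3↦4, 4↦5, 5↦2, 6↦2]  zeros at y ∈ ∅
  x = 1: [0↦6, 1↦3, 2↦3, 3↦6, 4↦5, 5↦0, 6↦5]  zeros at y ∈ {5}
  x = 2: [0↦2, 1↦4, 2↦2, 3↦3, 4↦0, 5↦0, 6↦3]  zeros at y ∈ {4, 5}
  x = 3: [0↦0, 1↦0, 2↦3, 3↦2, 4↦4, 5↦2, 6↦3]  zeros at y ∈ {0, 1}
  x = 4: [0↦0, 1↦5, 2↦6, 3↦3, 4↦3, 5↦6, 6↦5]  zeros at y ∈ {0}
  x = 5: [0↦2, 1↦5, 2↦4, 3↦6, 4↦4, 5↦5, 6↦2]  zeros at y ∈ ∅
  x = 6: [0↦6, 1↦0, 2↦4, 3↦4, 4↦0, 5↦6, 6↦1]  zeros at y ∈ {1, 4}
Collecting zeros: affine points = {(1, 5), (2, 4), (2, 5), (3, 0), (3, 1), (4, 0), (6, 1), (6, 4)}.
Total count |C(F_7)_aff| = 8.


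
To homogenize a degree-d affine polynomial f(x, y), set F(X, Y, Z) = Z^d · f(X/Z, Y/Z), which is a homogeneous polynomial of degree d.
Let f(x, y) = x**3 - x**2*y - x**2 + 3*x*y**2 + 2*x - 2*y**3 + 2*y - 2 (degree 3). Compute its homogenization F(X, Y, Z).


F(X, Y, Z) = X**3 - X**2*Y - X**2*Z + 3*X*Y**2 + 2*X*Z**2 - 2*Y**3 + 2*Y*Z**2 - 2*Z**3

deg(f) = 3.
Substitute x = X/Z, y = Y/Z into f, then multiply by Z^3.
  monomial 1·x^3·y^0 ↦ 1·X^3·Y^0·Z^0.
  monomial -1·x^2·y^1 ↦ -1·X^2·Y^1·Z^0.
  monomial -1·x^2·y^0 ↦ -1·X^2·Y^0·Z^1.
  monomial 3·x^1·y^2 ↦ 3·X^1·Y^2·Z^0.
  monomial 2·x^1·y^0 ↦ 2·X^1·Y^0·Z^2.
  monomial -2·x^0·y^3 ↦ -2·X^0·Y^3·Z^0.
  monomial 2·x^0·y^1 ↦ 2·X^0·Y^1·Z^2.
  monomial -2·x^0·y^0 ↦ -2·X^0·Y^0·Z^3.
Collecting: F(X, Y, Z) = X**3 - X**2*Y - X**2*Z + 3*X*Y**2 + 2*X*Z**2 - 2*Y**3 + 2*Y*Z**2 - 2*Z**3.


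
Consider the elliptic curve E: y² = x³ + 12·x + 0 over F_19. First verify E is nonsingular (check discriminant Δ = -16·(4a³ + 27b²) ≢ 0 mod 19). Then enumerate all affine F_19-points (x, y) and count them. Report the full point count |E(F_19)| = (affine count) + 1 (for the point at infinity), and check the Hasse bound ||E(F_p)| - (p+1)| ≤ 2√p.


Affine points = {(0, 0), (3, 5), (3, 14), (4, 6), (4, 13), (7, 3), (7, 16), (8, 0), (9, 1), (9, 18), (11, 0), (13, 4), (13, 15), (14, 9), (14, 10), (17, 5), (17, 14), (18, 5), (18, 14)}; affine count = 19; |E(F_19)| = 20.

Discriminant check: Δ ∝ 4a³ + 27b² = 4·12³ + 27·0² = 4·1728 + 27·0 ≡ 15 (mod 19). Nonzero ⇒ E is nonsingular.
For each x ∈ F_19, compute rhs = x³ + 12·x + 0 mod 19, then count y ∈ F_19 with y² ≡ rhs.
  x = 0: rhs = 0, matching y values: 0 (1 points).
  x = 1: rhs = 13, matching y values: none (0 points).
  x = 2: rhs = 13, matching y values: none (0 points).
  x = 3: rhs = 6, matching y values: 5, 14 (2 points).
  x = 4: rhs = 17, matching y values: 6, 13 (2 points).
  x = 5: rhs = 14, matching y values: none (0 points).
  x = 6: rhs = 3, matching y values: none (0 points).
  x = 7: rhs = 9, matching y values: 3, 16 (2 points).
  x = 8: rhs = 0, matching y values: 0 (1 points).
  x = 9: rhs = 1, matching y values: 1, 18 (2 points).
  x = 10: rhs = 18, matching y values: none (0 points).
  x = 11: rhs = 0, matching y values: 0 (1 points).
  x = 12: rhs = 10, matching y values: none (0 points).
  x = 13: rhs = 16, matching y values: 4, 15 (2 points).
  x = 14: rhs = 5, matching y values: 9, 10 (2 points).
  x = 15: rhs = 2, matching y values: none (0 points).
  x = 16: rhs = 13, matching y values: none (0 points).
  x = 17: rhs = 6, matching y values: 5, 14 (2 points).
  x = 18: rhs = 6, matching y values: 5, 14 (2 points).
Total affine count: 19.
Full point count |E(F_19)| = 19 + 1 = 20.
Hasse bound: |20 − (19+1)| = |0| = 0 ≤ 2√19 ≈ 8.7178 ✓.


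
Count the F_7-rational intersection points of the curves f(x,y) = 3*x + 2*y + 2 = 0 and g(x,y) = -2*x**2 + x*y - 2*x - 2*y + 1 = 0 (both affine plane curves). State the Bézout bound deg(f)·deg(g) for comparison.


Common zeros: ∅; count = 0; Bézout bound = 2.

deg(f) = 1, deg(g) = 2, so Bézout bound = 2.
Scan x ∈ F_7. For each x, list the y ∈ F_7 with f(x, y) ≡ 0 and those with g(x, y) ≡ 0 (mod 7); the common zeros in that column are the intersection.
  x = 0: f ≡ 0 at y ∈ {6}; g ≡ 0 at y ∈ {4}; common: ∅.
  x = 1: f ≡ 0 at y ∈ {1}; g ≡ 0 at y ∈ {4}; common: ∅.
  x = 2: f ≡ 0 at y ∈ {3}; g ≡ 0 at y ∈ ∅; common: ∅.
  x = 3: f ≡ 0 at y ∈ {5}; g ≡ 0 at y ∈ {2}; common: ∅.
  x = 4: f ≡ 0 at y ∈ {0}; g ≡ 0 at y ∈ {2}; common: ∅.
  x = 5: f ≡ 0 at y ∈ {2}; g ≡ 0 at y ∈ {1}; common: ∅.
  x = 6: f ≡ 0 at y ∈ {4}; g ≡ 0 at y ∈ {5}; common: ∅.
Collecting: common zeros = ∅, so the count is 0.
Comparison with the Bézout bound: 0 ≤ 2 = deg(f)·deg(g), as expected for curves with no common component (the affine F_7-count falls short of the bound because intersections may lie at infinity, over extension fields, or carry multiplicity).


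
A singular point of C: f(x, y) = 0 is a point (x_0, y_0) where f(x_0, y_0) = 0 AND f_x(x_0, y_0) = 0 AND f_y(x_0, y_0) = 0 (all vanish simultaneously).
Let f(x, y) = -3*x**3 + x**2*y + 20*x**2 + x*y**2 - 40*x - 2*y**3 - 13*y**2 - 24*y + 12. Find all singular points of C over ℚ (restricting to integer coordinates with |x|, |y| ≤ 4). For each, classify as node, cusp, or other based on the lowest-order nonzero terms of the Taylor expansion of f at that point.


Singular points: {(2, -2)}; classification: cusp.

Compute partial derivatives:
  f_x = -9*x**2 + 2*x*y + 40*x + y**2 - 40.
  f_y = x**2 + 2*x*y - 6*y**2 - 26*y - 24.
Scan x_0 ∈ {−4, ..., 4}. For each x_0, f_y(x_0, y) is a polynomial in y; find its integer roots y ∈ {−4, ..., 4}, then test f_x and f at those candidates.
  x = -4: f_y(-4, y) = -6*y**2 - 34*y - 8; no integer root y with |y| ≤ 4.
  x = -3: f_y(-3, y) = -6*y**2 - 32*y - 15; no integer root y with |y| ≤ 4.
  x = -2: f_y(-2, y) = -6*y**2 - 30*y - 20; no integer root y with |y| ≤ 4.
  x = -1: f_y(-1, y) = -6*y**2 - 28*y - 23; no integer root y with |y| ≤ 4.
  x = 0: f_y(0, y) = -6*y**2 - 26*y - 24; vanishes at y ∈ {-3}. (0, -3): f_x = -31 ≠ 0.
  x = 1: f_y(1, y) = -6*y**2 - 24*y - 23; no integer root y with |y| ≤ 4.
  x = 2: f_y(2, y) = -6*y**2 - 22*y - 20; vanishes at y ∈ {-2}. (2, -2): f_x = 0, f = 0 — SINGULAR.
  x = 3: f_y(3, y) = -6*y**2 - 20*y - 15; no integer root y with |y| ≤ 4.
  x = 4: f_y(4, y) = -6*y**2 - 18*y - 8; no integer root y with |y| ≤ 4.
Only singular point on the grid: (2, -2).
Classify: substitute x = 2 + u, y = -2 + v and expand: f = -3*u**3 + u**2*v + u*v**2 - 2*v**3 + v**2.
No constant or linear terms (consistent with a singular point). Quadratic part: v**2. Cubic part: -3*u**3 + u**2*v + u*v**2 - 2*v**3.
The quadratic part v**2 is a perfect square, so there is a single (double) tangent line v = 0, i.e. y = -2. Restricting the cubic part to that line (v = 0) leaves -3*u**3 ≠ 0, so f is not divisible by v and the branch is v² ≈ 3*u**3 to lowest order — this is a cusp.
Classification: cusp.


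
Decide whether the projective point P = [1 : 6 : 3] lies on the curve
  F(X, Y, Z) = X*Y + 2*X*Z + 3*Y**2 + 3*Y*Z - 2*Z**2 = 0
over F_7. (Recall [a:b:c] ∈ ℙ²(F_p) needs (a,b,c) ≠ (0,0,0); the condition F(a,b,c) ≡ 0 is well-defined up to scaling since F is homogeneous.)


F(1,6,3) ≡ 2 (mod 7); P is NOT on the curve.

Evaluate F(1, 6, 3) term-by-term (mod 7).
  X*Y ↦ 1·1·6·1 = 6
  2*X*Z ↦ 2·1·1·3 = 6
  3*Y**2 ↦ 3·1·36·1 = 108
  3*Y*Z ↦ 3·1·6·3 = 54
  -2*Z**2 ↦ -2·1·1·9 = -18
Sum: F(1, 6, 3) = (6) + (6) + (108) + (54) + (-18) = 156.
Reducing mod 7: 156 ≡ 2 (mod 7).
Since F(a, b, c) ≡ 2 ≠ 0 (mod 7), P does NOT lie on the curve.


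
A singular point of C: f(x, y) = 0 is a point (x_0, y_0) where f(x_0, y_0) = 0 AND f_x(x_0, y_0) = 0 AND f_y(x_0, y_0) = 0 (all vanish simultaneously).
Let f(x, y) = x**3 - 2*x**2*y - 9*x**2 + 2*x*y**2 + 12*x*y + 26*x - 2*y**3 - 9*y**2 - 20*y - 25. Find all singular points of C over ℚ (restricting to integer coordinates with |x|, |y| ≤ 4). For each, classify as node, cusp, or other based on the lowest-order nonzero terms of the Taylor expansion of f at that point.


Singular points: {(2, -1)}; classification: node.

Compute partial derivatives:
  f_x = 3*x**2 - 4*x*y - 18*x + 2*y**2 + 12*y + 26.
  f_y = -2*x**2 + 4*x*y + 12*x - 6*y**2 - 18*y - 20.
Scan x_0 ∈ {−4, ..., 4}. For each x_0, f_y(x_0, y) is a polynomial in y; find its integer roots y ∈ {−4, ..., 4}, then test f_x and f at those candidates.
  x = -4: f_y(-4, y) = -6*y**2 - 34*y - 100; no integer root y with |y| ≤ 4.
  x = -3: f_y(-3, y) = -6*y**2 - 30*y - 74; no integer root y with |y| ≤ 4.
  x = -2: f_y(-2, y) = -6*y**2 - 26*y - 52; no integer root y with |y| ≤ 4.
  x = -1: f_y(-1, y) = -6*y**2 - 22*y - 34; no integer root y with |y| ≤ 4.
  x = 0: f_y(0, y) = -6*y**2 - 18*y - 20; no integer root y with |y| ≤ 4.
  x = 1: f_y(1, y) = -6*y**2 - 14*y - 10; no integer root y with |y| ≤ 4.
  x = 2: f_y(2, y) = -6*y**2 - 10*y - 4; vanishes at y ∈ {-1}. (2, -1): f_x = 0, f = 0 — SINGULAR.
  x = 3: f_y(3, y) = -6*y**2 - 6*y - 2; no integer root y with |y| ≤ 4.
  x = 4: f_y(4, y) = -6*y**2 - 2*y - 4; no integer root y with |y| ≤ 4.
Only singular point on the grid: (2, -1).
Classify: substitute x = 2 + u, y = -1 + v and expand: f = u**3 - 2*u**2*v - u**2 + 2*u*v**2 - 2*v**3 + v**2.
No constant or linear terms (consistent with a singular point). Quadratic part: -u**2 + v**2. Cubic part: u**3 - 2*u**2*v + 2*u*v**2 - 2*v**3.
The quadratic part v**2 - u**2 = (v − u)(v + u) splits into two distinct linear factors, so there are two distinct tangent lines y − -1 = ±(x − 2) — this is a node (ordinary double point).
Classification: node.


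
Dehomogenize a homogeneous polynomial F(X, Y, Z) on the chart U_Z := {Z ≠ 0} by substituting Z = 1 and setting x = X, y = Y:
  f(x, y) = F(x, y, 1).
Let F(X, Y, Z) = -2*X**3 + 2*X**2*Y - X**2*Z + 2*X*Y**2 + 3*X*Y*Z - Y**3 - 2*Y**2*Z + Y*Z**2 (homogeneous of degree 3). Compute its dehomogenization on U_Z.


f(x, y) = -2*x**3 + 2*x**2*y - x**2 + 2*x*y**2 + 3*x*y - y**3 - 2*y**2 + y

On U_Z we set Z = 1. Each monomial c·X^i·Y^j·Z^k in F becomes c·x^i·y^j·1^k = c·x^i·y^j.
Substituting Z = 1: F(X, Y, 1) = -2*x**3 + 2*x**2*y - x**2 + 2*x*y**2 + 3*x*y - y**3 - 2*y**2 + y.
Note: deg(f) ≤ deg(F) = 3; strict inequality happens when F is divisible by Z (lost terms).


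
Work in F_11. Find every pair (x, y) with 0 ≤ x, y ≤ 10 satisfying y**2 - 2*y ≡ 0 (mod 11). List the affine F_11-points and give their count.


Affine F_11-points: {(0, 0), (0, 2), (1, 0), (1, 2), (2, 0), (2, 2), (3, 0), (3, 2), (4, 0), (4, 2), (5, 0), (5, 2), (6, 0), (6, 2), (7, 0), (7, 2), (8, 0), (8, 2), (9, 0), (9, 2), (10, 0), (10, 2)}; count = 22.

For each of the 121 pairs (x, y) ∈ F_11², evaluate f(x, y) mod 11. Record the zeros.
  x = 0: [0↦0, 1↦10, 2↦0, 3↦3, 4↦8, 5↦4, 6↦2, 7↦2, 8↦4, 9↦8, 10↦3]  zeros at y ∈ {0, 2}
  x = 1: [0↦0, 1↦10, 2↦0, 3↦3, 4↦8, 5↦4, 6↦2, 7↦2, 8↦4, 9↦8, 10↦3]  zeros at y ∈ {0, 2}
  x = 2: [0↦0, 1↦10, 2↦0, 3↦3, 4↦8, 5↦4, 6↦2, 7↦2, 8↦4, 9↦8, 10↦3]  zeros at y ∈ {0, 2}
  x = 3: [0↦0, 1↦10, 2↦0, 3↦3, 4↦8, 5↦4, 6↦2, 7↦2, 8↦4, 9↦8, 10↦3]  zeros at y ∈ {0, 2}
  x = 4: [0↦0, 1↦10, 2↦0, 3↦3, 4↦8, 5↦4, 6↦2, 7↦2, 8↦4, 9↦8, 10↦3]  zeros at y ∈ {0, 2}
  x = 5: [0↦0, 1↦10, 2↦0, 3↦3, 4↦8, 5↦4, 6↦2, 7↦2, 8↦4, 9↦8, 10↦3]  zeros at y ∈ {0, 2}
  x = 6: [0↦0, 1↦10, 2↦0, 3↦3, 4↦8, 5↦4, 6↦2, 7↦2, 8↦4, 9↦8, 10↦3]  zeros at y ∈ {0, 2}
  x = 7: [0↦0, 1↦10, 2↦0, 3↦3, 4↦8, 5↦4, 6↦2, 7↦2, 8↦4, 9↦8, 10↦3]  zeros at y ∈ {0, 2}
  x = 8: [0↦0, 1↦10, 2↦0, 3↦3, 4↦8, 5↦4, 6↦2, 7↦2, 8↦4, 9↦8, 10↦3]  zeros at y ∈ {0, 2}
  x = 9: [0↦0, 1↦10, 2↦0, 3↦3, 4↦8, 5↦4, 6↦2, 7↦2, 8↦4, 9↦8, 10↦3]  zeros at y ∈ {0, 2}
  x = 10: [0↦0, 1↦10, 2↦0, 3↦3, 4↦8, 5↦4, 6↦2, 7↦2, 8↦4, 9↦8, 10↦3]  zeros at y ∈ {0, 2}
Collecting zeros: affine points = {(0, 0), (0, 2), (1, 0), (1, 2), (2, 0), (2, 2), (3, 0), (3, 2), (4, 0), (4, 2), (5, 0), (5, 2), (6, 0), (6, 2), (7, 0), (7, 2), (8, 0), (8, 2), (9, 0), (9, 2), (10, 0), (10, 2)}.
Total count |C(F_11)_aff| = 22.


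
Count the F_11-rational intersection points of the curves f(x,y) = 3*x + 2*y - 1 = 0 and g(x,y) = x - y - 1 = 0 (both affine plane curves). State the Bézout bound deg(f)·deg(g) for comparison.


Common zeros: {(5, 4)}; count = 1; Bézout bound = 1.

deg(f) = 1, deg(g) = 1, so Bézout bound = 1.
Scan x ∈ F_11. For each x, list the y ∈ F_11 with f(x, y) ≡ 0 and those with g(x, y) ≡ 0 (mod 11); the common zeros in that column are the intersection.
  x = 0: f ≡ 0 at y ∈ {6}; g ≡ 0 at y ∈ {10}; common: ∅.
  x = 1: f ≡ 0 at y ∈ {10}; g ≡ 0 at y ∈ {0}; common: ∅.
  x = 2: f ≡ 0 at y ∈ {3}; g ≡ 0 at y ∈ {1}; common: ∅.
  x = 3: f ≡ 0 at y ∈ {7}; g ≡ 0 at y ∈ {2}; common: ∅.
  x = 4: f ≡ 0 at y ∈ {0}; g ≡ 0 at y ∈ {3}; common: ∅.
  x = 5: f ≡ 0 at y ∈ {4}; g ≡ 0 at y ∈ {4}; common: {4}.
  x = 6: f ≡ 0 at y ∈ {8}; g ≡ 0 at y ∈ {5}; common: ∅.
  x = 7: f ≡ 0 at y ∈ {1}; g ≡ 0 at y ∈ {6}; common: ∅.
  x = 8: f ≡ 0 at y ∈ {5}; g ≡ 0 at y ∈ {7}; common: ∅.
  x = 9: f ≡ 0 at y ∈ {9}; g ≡ 0 at y ∈ {8}; common: ∅.
  x = 10: f ≡ 0 at y ∈ {2}; g ≡ 0 at y ∈ {9}; common: ∅.
Collecting: common zeros = {(5, 4)}, so the count is 1.
Comparison with the Bézout bound: 1 ≤ 1 = deg(f)·deg(g), as expected for curves with no common component (the bound is attained).


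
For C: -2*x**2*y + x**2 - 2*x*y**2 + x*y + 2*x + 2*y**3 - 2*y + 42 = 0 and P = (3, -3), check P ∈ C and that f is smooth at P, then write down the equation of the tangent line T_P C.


Tangent line at P: 23*x + 73*y + 150 = 0.

Step 1: f(3, -3) = 0, so P lies on C.
Step 2: partial derivatives
  f_x(x, y) = -4*x*y + 2*x - 2*y**2 + y + 2, f_y(x, y) = -2*x**2 - 4*x*y + x + 6*y**2 - 2.
  f_x(P) = 23, f_y(P) = 73 (gradient nonzero, so P is smooth).
Step 3: tangent line at P: 23·(x − 3) + 73·(y − -3) = 0.
Expanding: 23*x + 73*y + 150 = 0.


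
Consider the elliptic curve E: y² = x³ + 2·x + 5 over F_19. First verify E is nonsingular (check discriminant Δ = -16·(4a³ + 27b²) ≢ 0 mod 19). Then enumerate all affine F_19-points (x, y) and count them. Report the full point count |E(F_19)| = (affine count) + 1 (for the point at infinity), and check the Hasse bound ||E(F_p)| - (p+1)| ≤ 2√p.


Affine points = {(0, 9), (0, 10), (2, 6), (2, 13), (3, 0), (4, 1), (4, 18), (5, 8), (5, 11), (6, 9), (6, 10), (7, 1), (7, 18), (8, 1), (8, 18), (9, 7), (9, 12), (11, 3), (11, 16), (12, 3), (12, 16), (13, 9), (13, 10), (15, 3), (15, 16)}; affine count = 25; |E(F_19)| = 26.

Discriminant check: Δ ∝ 4a³ + 27b² = 4·2³ + 27·5² = 4·8 + 27·25 ≡ 4 (mod 19). Nonzero ⇒ E is nonsingular.
For each x ∈ F_19, compute rhs = x³ + 2·x + 5 mod 19, then count y ∈ F_19 with y² ≡ rhs.
  x = 0: rhs = 5, matching y values: 9, 10 (2 points).
  x = 1: rhs = 8, matching y values: none (0 points).
  x = 2: rhs = 17, matching y values: 6, 13 (2 points).
  x = 3: rhs = 0, matching y values: 0 (1 points).
  x = 4: rhs = 1, matching y values: 1, 18 (2 points).
  x = 5: rhs = 7, matching y values: 8, 11 (2 points).
  x = 6: rhs = 5, matching y values: 9, 10 (2 points).
  x = 7: rhs = 1, matching y values: 1, 18 (2 points).
  x = 8: rhs = 1, matching y values: 1, 18 (2 points).
  x = 9: rhs = 11, matching y values: 7, 12 (2 points).
  x = 10: rhs = 18, matching y values: none (0 points).
  x = 11: rhs = 9, matching y values: 3, 16 (2 points).
  x = 12: rhs = 9, matching y values: 3, 16 (2 points).
  x = 13: rhs = 5, matching y values: 9, 10 (2 points).
  x = 14: rhs = 3, matching y values: none (0 points).
  x = 15: rhs = 9, matching y values: 3, 16 (2 points).
  x = 16: rhs = 10, matching y values: none (0 points).
  x = 17: rhs = 12, matching y values: none (0 points).
  x = 18: rhs = 2, matching y values: none (0 points).
Total affine count: 25.
Full point count |E(F_19)| = 25 + 1 = 26.
Hasse bound: |26 − (19+1)| = |6| = 6 ≤ 2√19 ≈ 8.7178 ✓.


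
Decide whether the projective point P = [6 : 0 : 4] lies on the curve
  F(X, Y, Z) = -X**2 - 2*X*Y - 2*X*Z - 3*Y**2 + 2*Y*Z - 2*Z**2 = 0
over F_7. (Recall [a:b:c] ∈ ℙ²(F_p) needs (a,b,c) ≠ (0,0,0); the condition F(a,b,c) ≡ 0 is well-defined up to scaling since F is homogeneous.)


F(6,0,4) ≡ 3 (mod 7); P is NOT on the curve.

Evaluate F(6, 0, 4) term-by-term (mod 7).
  -X**2 ↦ -1·36·1·1 = -36
  -2*X*Y ↦ -2·6·0·1 = 0
  -2*X*Z ↦ -2·6·1·4 = -48
  -3*Y**2 ↦ -3·1·0·1 = 0
  2*Y*Z ↦ 2·1·0·4 = 0
  -2*Z**2 ↦ -2·1·1·16 = -32
Sum: F(6, 0, 4) = (-36) + (0) + (-48) + (0) + (0) + (-32) = -116.
Reducing mod 7: -116 ≡ 3 (mod 7).
Since F(a, b, c) ≡ 3 ≠ 0 (mod 7), P does NOT lie on the curve.


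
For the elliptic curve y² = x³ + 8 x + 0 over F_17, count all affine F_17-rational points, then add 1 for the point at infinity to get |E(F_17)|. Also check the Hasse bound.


Affine points = {(0, 0), (1, 3), (1, 14), (3, 0), (6, 3), (6, 14), (7, 5), (7, 12), (8, 7), (8, 10), (9, 6), (9, 11), (10, 3), (10, 14), (11, 5), (11, 12), (14, 0), (16, 5), (16, 12)}; affine count = 19; |E(F_17)| = 20.

Discriminant check: Δ ∝ 4a³ + 27b² = 4·8³ + 27·0² = 4·512 + 27·0 ≡ 8 (mod 17). Nonzero ⇒ E is nonsingular.
For each x ∈ F_17, compute rhs = x³ + 8·x + 0 mod 17, then count y ∈ F_17 with y² ≡ rhs.
  x = 0: rhs = 0, matching y values: 0 (1 points).
  x = 1: rhs = 9, matching y values: 3, 14 (2 points).
  x = 2: rhs = 7, matching y values: none (0 points).
  x = 3: rhs = 0, matching y values: 0 (1 points).
  x = 4: rhs = 11, matching y values: none (0 points).
  x = 5: rhs = 12, matching y values: none (0 points).
  x = 6: rhs = 9, matching y values: 3, 14 (2 points).
  x = 7: rhs = 8, matching y values: 5, 12 (2 points).
  x = 8: rhs = 15, matching y values: 7, 10 (2 points).
  x = 9: rhs = 2, matching y values: 6, 11 (2 points).
  x = 10: rhs = 9, matching y values: 3, 14 (2 points).
  x = 11: rhs = 8, matching y values: 5, 12 (2 points).
  x = 12: rhs = 5, matching y values: none (0 points).
  x = 13: rhs = 6, matching y values: none (0 points).
  x = 14: rhs = 0, matching y values: 0 (1 points).
  x = 15: rhs = 10, matching y values: none (0 points).
  x = 16: rhs = 8, matching y values: 5, 12 (2 points).
Total affine count: 19.
Full point count |E(F_17)| = 19 + 1 = 20.
Hasse bound: |20 − (17+1)| = |2| = 2 ≤ 2√17 ≈ 8.2462 ✓.


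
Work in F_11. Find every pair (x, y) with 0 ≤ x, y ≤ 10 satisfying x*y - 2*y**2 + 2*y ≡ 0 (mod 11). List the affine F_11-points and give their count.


Affine F_11-points: {(0, 0), (0, 1), (1, 0), (1, 7), (2, 0), (2, 2), (3, 0), (3, 8), (4, 0), (4, 3), (5, 0), (5, 9), (6, 0), (6, 4), (7, 0), (7, 10), (8, 0), (8, 5), (9, 0), (10, 0), (10, 6)}; count = 21.

For each of the 121 pairs (x, y) ∈ F_11², evaluate f(x, y) mod 11. Record the zeros.
  x = 0: [0↦0, 1↦0, 2↦7, 3↦10, 4↦9, 5↦4, 6↦6, 7↦4, 8↦9, 9↦10, 10↦7]  zeros at y ∈ {0, 1}
  x = 1: [0↦0, 1↦1, 2↦9, 3↦2, 4↦2, 5↦9, 6↦1, 7↦0, 8↦6, 9↦8, 10↦6]  zeros at y ∈ {0, 7}
  x = 2: [0↦0, 1↦2, 2↦0, 3↦5, 4↦6, 5↦3, 6↦7, 7↦7, 8↦3, 9↦6, 10↦5]  zeros at y ∈ {0, 2}
  x = 3: [0↦0, 1↦3, 2↦2, 3↦8, 4↦10, 5↦8, 6↦2, 7↦3, 8↦0, 9↦4, 10↦4]  zeros at y ∈ {0, 8}
  x = 4: [0↦0, 1↦4, 2↦4, 3↦0, 4↦3, 5↦2, 6↦8, 7↦10, 8↦8, 9↦2, 10↦3]  zeros at y ∈ {0, 3}
  x = 5: [0↦0, 1↦5, 2↦6, 3↦3, 4↦7, 5↦7, 6↦3, 7↦6, 8↦5, 9↦0, 10↦2]  zeros at y ∈ {0, 9}
  x = 6: [0↦0, 1↦6, 2↦8, 3↦6, 4↦0, 5↦1, 6↦9, 7↦2, 8↦2, 9↦9, 10↦1]  zeros at y ∈ {0, 4}
  x = 7: [0↦0, 1↦7, 2↦10, 3↦9, 4↦4, 5↦6, 6↦4, 7↦9, 8↦10, 9↦7, 10↦0]  zeros at y ∈ {0, 10}
  x = 8: [0↦0, 1↦8, 2↦1, 3↦1, 4↦8, 5↦0, 6↦10, 7↦5, 8↦7, 9↦5, 10↦10]  zeros at y ∈ {0, 5}
  x = 9: [0↦0, 1↦9, 2↦3, 3↦4, 4↦1, 5↦5, 6↦5, 7↦1, 8↦4, 9↦3, 10↦9]  zeros at y ∈ {0}
  x = 10: [0↦0, 1↦10, 2↦5, 3↦7, 4↦5, 5↦10, 6↦0, 7↦8, 8↦1, 9↦1, 10↦8]  zeros at y ∈ {0, 6}
Collecting zeros: affine points = {(0, 0), (0, 1), (1, 0), (1, 7), (2, 0), (2, 2), (3, 0), (3, 8), (4, 0), (4, 3), (5, 0), (5, 9), (6, 0), (6, 4), (7, 0), (7, 10), (8, 0), (8, 5), (9, 0), (10, 0), (10, 6)}.
Total count |C(F_11)_aff| = 21.


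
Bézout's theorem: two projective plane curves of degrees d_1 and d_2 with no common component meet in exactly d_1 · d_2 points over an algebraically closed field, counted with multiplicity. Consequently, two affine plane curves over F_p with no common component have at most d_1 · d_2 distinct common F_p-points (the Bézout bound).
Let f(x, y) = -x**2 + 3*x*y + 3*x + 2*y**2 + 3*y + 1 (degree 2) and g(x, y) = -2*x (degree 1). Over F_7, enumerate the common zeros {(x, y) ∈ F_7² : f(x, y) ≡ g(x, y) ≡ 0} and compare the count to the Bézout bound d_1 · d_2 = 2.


Common zeros: {(0, 3), (0, 6)}; count = 2; Bézout bound = 2.

deg(f) = 2, deg(g) = 1, so Bézout bound = 2.
Scan x ∈ F_7. For each x, list the y ∈ F_7 with f(x, y) ≡ 0 and those with g(x, y) ≡ 0 (mod 7); the common zeros in that column are the intersection.
  x = 0: f ≡ 0 at y ∈ {3, 6}; g ≡ 0 at y ∈ {0, 1, 2, 3, 4, 5, 6}; common: {3, 6}.
  x = 1: f ≡ 0 at y ∈ ∅; g ≡ 0 at y ∈ ∅; common: ∅.
  x = 2: f ≡ 0 at y ∈ {1, 5}; g ≡ 0 at y ∈ ∅; common: ∅.
  x = 3: f ≡ 0 at y ∈ ∅; g ≡ 0 at y ∈ ∅; common: ∅.
  x = 4: f ≡ 0 at y ∈ {1, 2}; g ≡ 0 at y ∈ ∅; common: ∅.
  x = 5: f ≡ 0 at y ∈ {2, 3}; g ≡ 0 at y ∈ ∅; common: ∅.
  x = 6: f ≡ 0 at y ∈ ∅; g ≡ 0 at y ∈ ∅; common: ∅.
Collecting: common zeros = {(0, 3), (0, 6)}, so the count is 2.
Comparison with the Bézout bound: 2 ≤ 2 = deg(f)·deg(g), as expected for curves with no common component (the bound is attained).


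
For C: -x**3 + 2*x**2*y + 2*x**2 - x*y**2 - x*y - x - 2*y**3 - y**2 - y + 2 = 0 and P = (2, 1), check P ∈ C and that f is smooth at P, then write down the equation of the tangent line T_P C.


Tangent line at P: x - 7*y + 5 = 0.

Step 1: f(2, 1) = 0, so P lies on C.
Step 2: partial derivatives
  f_x(x, y) = -3*x**2 + 4*x*y + 4*x - y**2 - y - 1, f_y(x, y) = 2*x**2 - 2*x*y - x - 6*y**2 - 2*y - 1.
  f_x(P) = 1, f_y(P) = -7 (gradient nonzero, so P is smooth).
Step 3: tangent line at P: 1·(x − 2) + -7·(y − 1) = 0.
Expanding: x - 7*y + 5 = 0.


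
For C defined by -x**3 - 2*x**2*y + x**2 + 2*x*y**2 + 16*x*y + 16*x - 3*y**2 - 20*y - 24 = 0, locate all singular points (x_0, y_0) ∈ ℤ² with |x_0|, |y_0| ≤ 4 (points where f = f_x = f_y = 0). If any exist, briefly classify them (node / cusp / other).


Singular points: {(2, -2)}; classification: node.

Compute partial derivatives:
  f_x = -3*x**2 - 4*x*y + 2*x + 2*y**2 + 16*y + 16.
  f_y = -2*x**2 + 4*x*y + 16*x - 6*y - 20.
Scan x_0 ∈ {−4, ..., 4}. For each x_0, f_y(x_0, y) is a polynomial in y; find its integer roots y ∈ {−4, ..., 4}, then test f_x and f at those candidates.
  x = -4: f_y(-4, y) = -22*y - 116; no integer root y with |y| ≤ 4.
  x = -3: f_y(-3, y) = -18*y - 86; no integer root y with |y| ≤ 4.
  x = -2: f_y(-2, y) = -14*y - 60; no integer root y with |y| ≤ 4.
  x = -1: f_y(-1, y) = -10*y - 38; no integer root y with |y| ≤ 4.
  x = 0: f_y(0, y) = -6*y - 20; no integer root y with |y| ≤ 4.
  x = 1: f_y(1, y) = -2*y - 6; vanishes at y ∈ {-3}. (1, -3): f_x = -3 ≠ 0.
  x = 2: f_y(2, y) = 2*y + 4; vanishes at y ∈ {-2}. (2, -2): f_x = 0, f = 0 — SINGULAR.
  x = 3: f_y(3, y) = 6*y + 10; no integer root y with |y| ≤ 4.
  x = 4: f_y(4, y) = 10*y + 12; no integer root y with |y| ≤ 4.
Only singular point on the grid: (2, -2).
Classify: substitute x = 2 + u, y = -2 + v and expand: f = -u**3 - 2*u**2*v - u**2 + 2*u*v**2 + v**2.
No constant or linear terms (consistent with a singular point). Quadratic part: -u**2 + v**2. Cubic part: -u**3 - 2*u**2*v + 2*u*v**2.
The quadratic part v**2 - u**2 = (v − u)(v + u) splits into two distinct linear factors, so there are two distinct tangent lines y − -2 = ±(x − 2) — this is a node (ordinary double point).
Classification: node.


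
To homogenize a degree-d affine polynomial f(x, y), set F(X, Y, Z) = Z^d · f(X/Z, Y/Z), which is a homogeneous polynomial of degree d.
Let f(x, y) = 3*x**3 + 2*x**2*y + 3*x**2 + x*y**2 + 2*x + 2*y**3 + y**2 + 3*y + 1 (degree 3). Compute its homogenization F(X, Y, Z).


F(X, Y, Z) = 3*X**3 + 2*X**2*Y + 3*X**2*Z + X*Y**2 + 2*X*Z**2 + 2*Y**3 + Y**2*Z + 3*Y*Z**2 + Z**3

deg(f) = 3.
Substitute x = X/Z, y = Y/Z into f, then multiply by Z^3.
  monomial 3·x^3·y^0 ↦ 3·X^3·Y^0·Z^0.
  monomial 2·x^2·y^1 ↦ 2·X^2·Y^1·Z^0.
  monomial 3·x^2·y^0 ↦ 3·X^2·Y^0·Z^1.
  monomial 1·x^1·y^2 ↦ 1·X^1·Y^2·Z^0.
  monomial 2·x^1·y^0 ↦ 2·X^1·Y^0·Z^2.
  monomial 2·x^0·y^3 ↦ 2·X^0·Y^3·Z^0.
  monomial 1·x^0·y^2 ↦ 1·X^0·Y^2·Z^1.
  monomial 3·x^0·y^1 ↦ 3·X^0·Y^1·Z^2.
  monomial 1·x^0·y^0 ↦ 1·X^0·Y^0·Z^3.
Collecting: F(X, Y, Z) = 3*X**3 + 2*X**2*Y + 3*X**2*Z + X*Y**2 + 2*X*Z**2 + 2*Y**3 + Y**2*Z + 3*Y*Z**2 + Z**3.


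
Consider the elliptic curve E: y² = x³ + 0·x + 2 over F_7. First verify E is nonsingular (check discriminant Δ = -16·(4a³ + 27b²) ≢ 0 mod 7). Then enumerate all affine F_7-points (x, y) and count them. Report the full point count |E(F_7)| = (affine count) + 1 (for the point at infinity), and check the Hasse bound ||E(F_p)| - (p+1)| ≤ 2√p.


Affine points = {(0, 3), (0, 4), (3, 1), (3, 6), (5, 1), (5, 6), (6, 1), (6, 6)}; affine count = 8; |E(F_7)| = 9.

Discriminant check: Δ ∝ 4a³ + 27b² = 4·0³ + 27·2² = 4·0 + 27·4 ≡ 3 (mod 7). Nonzero ⇒ E is nonsingular.
For each x ∈ F_7, compute rhs = x³ + 0·x + 2 mod 7, then count y ∈ F_7 with y² ≡ rhs.
  x = 0: rhs = 2, matching y values: 3, 4 (2 points).
  x = 1: rhs = 3, matching y values: none (0 points).
  x = 2: rhs = 3, matching y values: none (0 points).
  x = 3: rhs = 1, matching y values: 1, 6 (2 points).
  x = 4: rhs = 3, matching y values: none (0 points).
  x = 5: rhs = 1, matching y values: 1, 6 (2 points).
  x = 6: rhs = 1, matching y values: 1, 6 (2 points).
Total affine count: 8.
Full point count |E(F_7)| = 8 + 1 = 9.
Hasse bound: |9 − (7+1)| = |1| = 1 ≤ 2√7 ≈ 5.2915 ✓.


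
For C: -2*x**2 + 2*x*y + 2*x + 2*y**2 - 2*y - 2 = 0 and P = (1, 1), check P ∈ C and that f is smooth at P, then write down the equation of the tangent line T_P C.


Tangent line at P: 4*y - 4 = 0.

Step 1: f(1, 1) = 0, so P lies on C.
Step 2: partial derivatives
  f_x(x, y) = -4*x + 2*y + 2, f_y(x, y) = 2*x + 4*y - 2.
  f_x(P) = 0, f_y(P) = 4 (gradient nonzero, so P is smooth).
Step 3: tangent line at P: 0·(x − 1) + 4·(y − 1) = 0.
Expanding: 4*y - 4 = 0.


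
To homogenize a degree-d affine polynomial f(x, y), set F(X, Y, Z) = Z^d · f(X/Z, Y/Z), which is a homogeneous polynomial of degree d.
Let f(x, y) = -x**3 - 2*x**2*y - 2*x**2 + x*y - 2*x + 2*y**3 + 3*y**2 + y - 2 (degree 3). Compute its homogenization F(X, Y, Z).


F(X, Y, Z) = -X**3 - 2*X**2*Y - 2*X**2*Z + X*Y*Z - 2*X*Z**2 + 2*Y**3 + 3*Y**2*Z + Y*Z**2 - 2*Z**3

deg(f) = 3.
Substitute x = X/Z, y = Y/Z into f, then multiply by Z^3.
  monomial -1·x^3·y^0 ↦ -1·X^3·Y^0·Z^0.
  monomial -2·x^2·y^1 ↦ -2·X^2·Y^1·Z^0.
  monomial -2·x^2·y^0 ↦ -2·X^2·Y^0·Z^1.
  monomial 1·x^1·y^1 ↦ 1·X^1·Y^1·Z^1.
  monomial -2·x^1·y^0 ↦ -2·X^1·Y^0·Z^2.
  monomial 2·x^0·y^3 ↦ 2·X^0·Y^3·Z^0.
  monomial 3·x^0·y^2 ↦ 3·X^0·Y^2·Z^1.
  monomial 1·x^0·y^1 ↦ 1·X^0·Y^1·Z^2.
  monomial -2·x^0·y^0 ↦ -2·X^0·Y^0·Z^3.
Collecting: F(X, Y, Z) = -X**3 - 2*X**2*Y - 2*X**2*Z + X*Y*Z - 2*X*Z**2 + 2*Y**3 + 3*Y**2*Z + Y*Z**2 - 2*Z**3.


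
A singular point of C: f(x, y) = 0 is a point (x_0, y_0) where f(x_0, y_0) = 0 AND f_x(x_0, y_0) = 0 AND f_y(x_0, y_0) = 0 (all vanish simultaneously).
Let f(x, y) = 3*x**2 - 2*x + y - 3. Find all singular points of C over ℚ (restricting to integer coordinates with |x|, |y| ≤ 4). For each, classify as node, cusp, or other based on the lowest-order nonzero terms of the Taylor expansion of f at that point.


No singular points in the scanned grid; C is smooth there.

Compute partial derivatives:
  f_x = 6*x - 2.
  f_y = 1.
f_y = 1 is a nonzero constant, so f_y never vanishes: no point (x, y) can satisfy f = f_x = f_y = 0. In particular no (x, y) ∈ {−4, ..., 4}² is singular; the curve is smooth.


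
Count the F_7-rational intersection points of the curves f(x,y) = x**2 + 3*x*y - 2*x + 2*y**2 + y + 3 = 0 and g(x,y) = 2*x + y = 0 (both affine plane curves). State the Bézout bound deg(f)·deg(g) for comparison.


Common zeros: {(2, 3), (4, 6)}; count = 2; Bézout bound = 2.

deg(f) = 2, deg(g) = 1, so Bézout bound = 2.
Scan x ∈ F_7. For each x, list the y ∈ F_7 with f(x, y) ≡ 0 and those with g(x, y) ≡ 0 (mod 7); the common zeros in that column are the intersection.
  x = 0: f ≡ 0 at y ∈ ∅; g ≡ 0 at y ∈ {0}; common: ∅.
  x = 1: f ≡ 0 at y ∈ {6}; g ≡ 0 at y ∈ {5}; common: ∅.
  x = 2: f ≡ 0 at y ∈ {3, 4}; g ≡ 0 at y ∈ {3}; common: {3}.
  x = 3: f ≡ 0 at y ∈ ∅; g ≡ 0 at y ∈ {1}; common: ∅.
  x = 4: f ≡ 0 at y ∈ {5, 6}; g ≡ 0 at y ∈ {6}; common: {6}.
  x = 5: f ≡ 0 at y ∈ {3}; g ≡ 0 at y ∈ {4}; common: ∅.
  x = 6: f ≡ 0 at y ∈ ∅; g ≡ 0 at y ∈ {2}; common: ∅.
Collecting: common zeros = {(2, 3), (4, 6)}, so the count is 2.
Comparison with the Bézout bound: 2 ≤ 2 = deg(f)·deg(g), as expected for curves with no common component (the bound is attained).


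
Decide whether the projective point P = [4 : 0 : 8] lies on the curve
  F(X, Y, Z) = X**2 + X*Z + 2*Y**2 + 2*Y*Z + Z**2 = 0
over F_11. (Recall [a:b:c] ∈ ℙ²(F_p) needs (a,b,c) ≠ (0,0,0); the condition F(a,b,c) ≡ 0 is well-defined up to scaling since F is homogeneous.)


F(4,0,8) ≡ 2 (mod 11); P is NOT on the curve.

Evaluate F(4, 0, 8) term-by-term (mod 11).
  X**2 ↦ 1·16·1·1 = 16
  X*Z ↦ 1·4·1·8 = 32
  2*Y**2 ↦ 2·1·0·1 = 0
  2*Y*Z ↦ 2·1·0·8 = 0
  Z**2 ↦ 1·1·1·64 = 64
Sum: F(4, 0, 8) = (16) + (32) + (0) + (0) + (64) = 112.
Reducing mod 11: 112 ≡ 2 (mod 11).
Since F(a, b, c) ≡ 2 ≠ 0 (mod 11), P does NOT lie on the curve.


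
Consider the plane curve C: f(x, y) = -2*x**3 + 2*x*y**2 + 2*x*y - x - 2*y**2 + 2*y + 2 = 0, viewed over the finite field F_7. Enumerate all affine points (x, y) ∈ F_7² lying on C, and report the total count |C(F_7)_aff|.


Affine F_7-points: {(1, 2), (4, 5), (5, 4), (5, 5)}; count = 4.

For each of the 49 pairs (x, y) ∈ F_7², evaluate f(x, y) mod 7. Record the zeros.
  x = 0: [0↦2, 1↦2, 2↦5, 3↦4, 4↦6, 5↦4, 6↦5]  zeros at y ∈ ∅
  x = 1: [0↦6, 1↦3, 2↦0, 3↦4, 4↦1, 5↦5, 6↦2]  zeros at y ∈ {2}
  x = 2: [0↦5, 1↦6, 2↦4, 3↦6, 4↦5, 5↦1, 6↦1]  zeros at y ∈ ∅
  x = 3: [0↦1, 1↦6, 2↦5, 3↦5, 4↦6, 5↦1, 6↦4]  zeros at y ∈ ∅
  x = 4: [0↦3, 1↦5, 2↦5, 3↦3, 4↦6, 5↦0, 6↦6]  zeros at y ∈ {5}
  x = 5: [0↦6, 1↦5, 2↦6, 3↦2, 4↦0, 5↦0, 6↦2]  zeros at y ∈ {4, 5}
  x = 6: [0↦5, 1↦1, 2↦3, 3↦4, 4↦4, 5↦3, 6↦1]  zeros at y ∈ ∅
Collecting zeros: affine points = {(1, 2), (4, 5), (5, 4), (5, 5)}.
Total count |C(F_7)_aff| = 4.


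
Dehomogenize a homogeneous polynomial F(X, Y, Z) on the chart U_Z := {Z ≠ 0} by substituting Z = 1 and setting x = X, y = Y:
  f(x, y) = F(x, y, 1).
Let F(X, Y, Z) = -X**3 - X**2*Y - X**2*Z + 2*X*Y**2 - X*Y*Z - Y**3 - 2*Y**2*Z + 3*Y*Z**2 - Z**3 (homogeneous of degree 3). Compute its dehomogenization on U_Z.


f(x, y) = -x**3 - x**2*y - x**2 + 2*x*y**2 - x*y - y**3 - 2*y**2 + 3*y - 1

On U_Z we set Z = 1. Each monomial c·X^i·Y^j·Z^k in F becomes c·x^i·y^j·1^k = c·x^i·y^j.
Substituting Z = 1: F(X, Y, 1) = -x**3 - x**2*y - x**2 + 2*x*y**2 - x*y - y**3 - 2*y**2 + 3*y - 1.
Note: deg(f) ≤ deg(F) = 3; strict inequality happens when F is divisible by Z (lost terms).
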